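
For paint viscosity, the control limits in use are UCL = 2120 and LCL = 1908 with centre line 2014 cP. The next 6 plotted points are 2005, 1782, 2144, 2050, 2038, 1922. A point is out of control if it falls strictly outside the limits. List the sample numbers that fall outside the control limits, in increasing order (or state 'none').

Compare each point to [1908, 2120]: sample 2 = 1782 < LCL; sample 3 = 2144 > UCL.

2, 3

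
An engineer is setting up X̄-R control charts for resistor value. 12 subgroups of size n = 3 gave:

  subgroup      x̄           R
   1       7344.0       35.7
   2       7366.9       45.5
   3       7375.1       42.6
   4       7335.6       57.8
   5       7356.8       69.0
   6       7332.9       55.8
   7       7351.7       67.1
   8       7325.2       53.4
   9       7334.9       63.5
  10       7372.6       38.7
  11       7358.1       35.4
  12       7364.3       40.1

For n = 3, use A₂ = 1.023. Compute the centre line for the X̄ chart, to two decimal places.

X̄̄ = (7344.0 + 7366.9 + 7375.1 + 7335.6 + 7356.8 + 7332.9 + 7351.7 + 7325.2 + 7334.9 + 7372.6 + 7358.1 + 7364.3) / 12 = 88218.1000 / 12 = 7351.5083
CL = X̄̄ = 7351.5083

7351.51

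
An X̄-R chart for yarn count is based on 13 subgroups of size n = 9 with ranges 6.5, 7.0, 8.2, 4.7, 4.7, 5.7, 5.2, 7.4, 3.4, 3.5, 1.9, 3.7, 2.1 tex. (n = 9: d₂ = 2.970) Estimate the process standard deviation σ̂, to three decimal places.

R̄ = (6.5 + 7.0 + 8.2 + 4.7 + 4.7 + 5.7 + 5.2 + 7.4 + 3.4 + 3.5 + 1.9 + 3.7 + 2.1) / 13 = 4.9231
σ̂ = R̄ / d₂ = 4.9231 / 2.970 = 1.6576

1.658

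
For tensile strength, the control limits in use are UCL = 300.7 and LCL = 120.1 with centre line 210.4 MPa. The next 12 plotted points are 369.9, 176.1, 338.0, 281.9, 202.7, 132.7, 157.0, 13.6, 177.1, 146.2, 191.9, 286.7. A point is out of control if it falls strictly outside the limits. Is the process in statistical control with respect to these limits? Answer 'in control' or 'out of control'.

Compare each point to [120.1, 300.7]: sample 1 = 369.9 > UCL; sample 3 = 338.0 > UCL; sample 8 = 13.6 < LCL.

out of control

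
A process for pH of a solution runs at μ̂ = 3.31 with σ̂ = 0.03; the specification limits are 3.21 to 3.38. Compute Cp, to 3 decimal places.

0.944

Cp = (USL − LSL) / (6σ̂) = (3.38 − 3.21) / (6 × 0.03) = 0.1700 / 0.1800 = 0.9444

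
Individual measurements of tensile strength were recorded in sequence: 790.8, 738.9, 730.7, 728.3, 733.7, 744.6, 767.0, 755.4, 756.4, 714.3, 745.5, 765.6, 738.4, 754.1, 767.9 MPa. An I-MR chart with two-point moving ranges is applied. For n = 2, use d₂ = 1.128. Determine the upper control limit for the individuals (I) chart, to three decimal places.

798.906

X̄ = (790.8 + 738.9 + 730.7 + 728.3 + 733.7 + 744.6 + 767.0 + 755.4 + 756.4 + 714.3 + 745.5 + 765.6 + 738.4 + 754.1 + 767.9) / 15 = 748.7733
Moving ranges: 51.9, 8.2, 2.4, 5.4, 10.9, 22.4, 11.6, 1.0, 42.1, 31.2, 20.1, 27.2, 15.7, 13.8; M̄R̄ = 263.9000 / 14 = 18.8500
UCL = X̄ + 3·M̄R̄/d₂ = 748.7733 + 3 × 18.8500 / 1.128 = 798.9063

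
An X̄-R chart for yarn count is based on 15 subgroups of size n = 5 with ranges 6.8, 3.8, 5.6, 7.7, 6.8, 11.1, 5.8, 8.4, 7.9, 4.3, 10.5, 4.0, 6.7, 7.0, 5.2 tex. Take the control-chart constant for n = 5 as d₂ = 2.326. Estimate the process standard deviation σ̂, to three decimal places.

R̄ = (6.8 + 3.8 + 5.6 + 7.7 + 6.8 + 11.1 + 5.8 + 8.4 + 7.9 + 4.3 + 10.5 + 4.0 + 6.7 + 7.0 + 5.2) / 15 = 6.7733
σ̂ = R̄ / d₂ = 6.7733 / 2.326 = 2.9120

2.912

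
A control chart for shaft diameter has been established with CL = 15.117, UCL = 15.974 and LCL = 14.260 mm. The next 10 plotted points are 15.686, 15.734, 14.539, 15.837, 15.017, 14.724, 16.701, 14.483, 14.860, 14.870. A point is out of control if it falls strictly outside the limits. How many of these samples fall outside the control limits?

Compare each point to [14.260, 15.974]: sample 7 = 16.701 > UCL.

1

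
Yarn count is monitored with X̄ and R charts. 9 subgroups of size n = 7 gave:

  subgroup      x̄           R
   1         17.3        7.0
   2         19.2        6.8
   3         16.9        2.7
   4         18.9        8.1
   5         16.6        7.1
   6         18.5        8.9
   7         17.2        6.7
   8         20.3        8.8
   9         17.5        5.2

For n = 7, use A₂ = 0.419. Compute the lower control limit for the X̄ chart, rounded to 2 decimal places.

X̄̄ = (17.3 + 19.2 + 16.9 + 18.9 + 16.6 + 18.5 + 17.2 + 20.3 + 17.5) / 9 = 162.4000 / 9 = 18.0444
R̄ = (7.0 + 6.8 + 2.7 + 8.1 + 7.1 + 8.9 + 6.7 + 8.8 + 5.2) / 9 = 61.3000 / 9 = 6.8111
LCL = X̄̄ − A₂·R̄ = 18.0444 − 0.419 × 6.8111 = 15.1906

15.19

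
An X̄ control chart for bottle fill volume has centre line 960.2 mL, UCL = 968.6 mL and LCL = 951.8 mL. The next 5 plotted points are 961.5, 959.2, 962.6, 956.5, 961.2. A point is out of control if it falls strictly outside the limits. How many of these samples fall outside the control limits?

0

All 5 points lie within [951.8, 968.6].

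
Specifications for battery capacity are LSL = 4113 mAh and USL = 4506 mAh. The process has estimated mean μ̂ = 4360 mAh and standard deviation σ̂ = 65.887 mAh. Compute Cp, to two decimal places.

0.99

Cp = (USL − LSL) / (6σ̂) = (4506 − 4113) / (6 × 65.887) = 393.0000 / 395.3220 = 0.9941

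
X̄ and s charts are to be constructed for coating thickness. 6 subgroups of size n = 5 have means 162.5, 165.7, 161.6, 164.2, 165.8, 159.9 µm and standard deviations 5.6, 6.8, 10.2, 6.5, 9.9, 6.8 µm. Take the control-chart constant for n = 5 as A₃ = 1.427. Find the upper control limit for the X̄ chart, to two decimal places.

X̄̄ = (162.5 + 165.7 + 161.6 + 164.2 + 165.8 + 159.9) / 6 = 163.2833
s̄ = (5.6 + 6.8 + 10.2 + 6.5 + 9.9 + 6.8) / 6 = 7.6333
UCL = X̄̄ + A₃·s̄ = 163.2833 + 1.427 × 7.6333 = 174.1761

174.18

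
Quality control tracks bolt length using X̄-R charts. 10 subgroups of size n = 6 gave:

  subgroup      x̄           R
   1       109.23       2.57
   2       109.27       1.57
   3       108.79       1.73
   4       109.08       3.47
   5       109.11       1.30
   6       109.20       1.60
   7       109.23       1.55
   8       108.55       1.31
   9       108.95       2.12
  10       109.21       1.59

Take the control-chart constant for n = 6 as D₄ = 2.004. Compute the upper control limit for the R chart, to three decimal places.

R̄ = (2.57 + 1.57 + 1.73 + 3.47 + 1.30 + 1.60 + 1.55 + 1.31 + 2.12 + 1.59) / 10 = 18.8100 / 10 = 1.8810
UCL_R = D₄·R̄ = 2.004 × 1.8810 = 3.7695

3.770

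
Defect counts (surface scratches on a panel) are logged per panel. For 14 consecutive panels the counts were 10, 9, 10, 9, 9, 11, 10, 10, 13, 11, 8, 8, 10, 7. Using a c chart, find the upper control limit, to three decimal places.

c̄ = (10 + 9 + 10 + 9 + 9 + 11 + 10 + 10 + 13 + 11 + 8 + 8 + 10 + 7) / 14 = 135 / 14 = 9.6429
UCL = c̄ + 3√c̄ = 9.6429 + 3 × √9.6429 = 9.6429 + 3 × 3.1053 = 18.9587

18.959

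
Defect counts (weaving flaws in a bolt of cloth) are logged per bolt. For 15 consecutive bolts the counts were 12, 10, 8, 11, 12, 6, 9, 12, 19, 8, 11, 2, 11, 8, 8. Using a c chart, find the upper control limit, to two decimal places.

19.19

c̄ = (12 + 10 + 8 + 11 + 12 + 6 + 9 + 12 + 19 + 8 + 11 + 2 + 11 + 8 + 8) / 15 = 147 / 15 = 9.8000
UCL = c̄ + 3√c̄ = 9.8000 + 3 × √9.8000 = 9.8000 + 3 × 3.1305 = 19.1915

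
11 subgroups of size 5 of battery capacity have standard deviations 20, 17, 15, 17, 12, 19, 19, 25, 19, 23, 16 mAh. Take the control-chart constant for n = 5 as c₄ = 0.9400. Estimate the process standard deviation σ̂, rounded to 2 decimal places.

19.54

s̄ = (20 + 17 + 15 + 17 + 12 + 19 + 19 + 25 + 19 + 23 + 16) / 11 = 18.3636
σ̂ = s̄ / c₄ = 18.3636 / 0.9400 = 19.5358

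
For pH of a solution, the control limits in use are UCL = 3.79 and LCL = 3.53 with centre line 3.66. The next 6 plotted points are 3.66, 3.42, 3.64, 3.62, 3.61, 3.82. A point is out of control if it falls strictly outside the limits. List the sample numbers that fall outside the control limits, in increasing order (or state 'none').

Compare each point to [3.53, 3.79]: sample 2 = 3.42 < LCL; sample 6 = 3.82 > UCL.

2, 6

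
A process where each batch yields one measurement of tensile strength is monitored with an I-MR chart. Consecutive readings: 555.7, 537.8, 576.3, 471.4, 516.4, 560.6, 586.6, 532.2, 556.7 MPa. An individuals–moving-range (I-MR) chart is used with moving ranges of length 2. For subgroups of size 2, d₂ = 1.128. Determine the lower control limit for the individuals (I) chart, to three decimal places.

X̄ = (555.7 + 537.8 + 576.3 + 471.4 + 516.4 + 560.6 + 586.6 + 532.2 + 556.7) / 9 = 543.7444
Moving ranges: 17.9, 38.5, 104.9, 45.0, 44.2, 26.0, 54.4, 24.5; M̄R̄ = 355.4000 / 8 = 44.4250
LCL = X̄ − 3·M̄R̄/d₂ = 543.7444 − 3 × 44.4250 / 1.128 = 425.5928

425.593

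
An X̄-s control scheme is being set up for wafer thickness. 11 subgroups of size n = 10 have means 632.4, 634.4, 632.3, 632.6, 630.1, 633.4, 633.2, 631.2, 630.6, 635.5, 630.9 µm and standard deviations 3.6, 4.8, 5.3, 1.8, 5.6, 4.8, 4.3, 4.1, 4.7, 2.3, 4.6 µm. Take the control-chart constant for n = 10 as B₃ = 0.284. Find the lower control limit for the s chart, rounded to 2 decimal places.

1.19

s̄ = (3.6 + 4.8 + 5.3 + 1.8 + 5.6 + 4.8 + 4.3 + 4.1 + 4.7 + 2.3 + 4.6) / 11 = 4.1727
LCL_s = B₃·s̄ = 0.284 × 4.1727 = 1.1851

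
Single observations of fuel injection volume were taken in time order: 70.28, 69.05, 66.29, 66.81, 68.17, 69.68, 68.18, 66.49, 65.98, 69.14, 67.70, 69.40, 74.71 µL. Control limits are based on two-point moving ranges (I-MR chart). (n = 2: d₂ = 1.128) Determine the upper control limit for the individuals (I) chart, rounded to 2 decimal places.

73.63

X̄ = (70.28 + 69.05 + 66.29 + 66.81 + 68.17 + 69.68 + 68.18 + 66.49 + 65.98 + 69.14 + 67.70 + 69.40 + 74.71) / 13 = 68.6062
Moving ranges: 1.23, 2.76, 0.52, 1.36, 1.51, 1.50, 1.69, 0.51, 3.16, 1.44, 1.70, 5.31; M̄R̄ = 22.6900 / 12 = 1.8908
UCL = X̄ + 3·M̄R̄/d₂ = 68.6062 + 3 × 1.8908 / 1.128 = 73.6350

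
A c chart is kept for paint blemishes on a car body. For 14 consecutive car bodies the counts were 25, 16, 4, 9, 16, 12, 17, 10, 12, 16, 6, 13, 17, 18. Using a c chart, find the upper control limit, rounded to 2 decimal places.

c̄ = (25 + 16 + 4 + 9 + 16 + 12 + 17 + 10 + 12 + 16 + 6 + 13 + 17 + 18) / 14 = 191 / 14 = 13.6429
UCL = c̄ + 3√c̄ = 13.6429 + 3 × √13.6429 = 13.6429 + 3 × 3.6936 = 24.7237

24.72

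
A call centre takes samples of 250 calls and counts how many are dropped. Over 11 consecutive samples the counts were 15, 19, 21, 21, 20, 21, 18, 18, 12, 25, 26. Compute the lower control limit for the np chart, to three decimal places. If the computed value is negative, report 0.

p̄ = Σdᵢ / (k·n) = 216 / (11 × 250) = 0.07855
LCL = np̄ − 3·√(np̄(1−p̄)) = 19.6364 − 3 × 4.2537 = 6.8752

6.875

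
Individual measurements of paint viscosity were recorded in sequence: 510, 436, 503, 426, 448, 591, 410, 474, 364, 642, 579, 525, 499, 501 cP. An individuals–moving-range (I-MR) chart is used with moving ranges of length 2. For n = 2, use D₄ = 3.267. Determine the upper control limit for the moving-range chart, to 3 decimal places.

291.768

Moving ranges: 74, 67, 77, 22, 143, 181, 64, 110, 278, 63, 54, 26, 2; M̄R̄ = 1161.0000 / 13 = 89.3077
UCL_MR = D₄·M̄R̄ = 3.267 × 89.3077 = 291.7682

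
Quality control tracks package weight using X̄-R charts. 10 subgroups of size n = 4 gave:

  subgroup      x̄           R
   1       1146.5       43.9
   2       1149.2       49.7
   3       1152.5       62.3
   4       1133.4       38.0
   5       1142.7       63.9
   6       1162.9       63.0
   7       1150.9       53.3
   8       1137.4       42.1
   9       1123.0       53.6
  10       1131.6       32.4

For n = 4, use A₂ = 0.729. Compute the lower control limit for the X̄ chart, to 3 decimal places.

X̄̄ = (1146.5 + 1149.2 + 1152.5 + 1133.4 + 1142.7 + 1162.9 + 1150.9 + 1137.4 + 1123.0 + 1131.6) / 10 = 11430.1000 / 10 = 1143.0100
R̄ = (43.9 + 49.7 + 62.3 + 38.0 + 63.9 + 63.0 + 53.3 + 42.1 + 53.6 + 32.4) / 10 = 502.2000 / 10 = 50.2200
LCL = X̄̄ − A₂·R̄ = 1143.0100 − 0.729 × 50.2200 = 1106.3996

1106.400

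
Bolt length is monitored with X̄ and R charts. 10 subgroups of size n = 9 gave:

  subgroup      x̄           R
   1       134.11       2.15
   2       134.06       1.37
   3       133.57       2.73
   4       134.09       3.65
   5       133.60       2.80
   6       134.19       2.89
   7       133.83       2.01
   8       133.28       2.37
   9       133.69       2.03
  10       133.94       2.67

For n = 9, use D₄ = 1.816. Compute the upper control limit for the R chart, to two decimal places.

R̄ = (2.15 + 1.37 + 2.73 + 3.65 + 2.80 + 2.89 + 2.01 + 2.37 + 2.03 + 2.67) / 10 = 24.6700 / 10 = 2.4670
UCL_R = D₄·R̄ = 1.816 × 2.4670 = 4.4801

4.48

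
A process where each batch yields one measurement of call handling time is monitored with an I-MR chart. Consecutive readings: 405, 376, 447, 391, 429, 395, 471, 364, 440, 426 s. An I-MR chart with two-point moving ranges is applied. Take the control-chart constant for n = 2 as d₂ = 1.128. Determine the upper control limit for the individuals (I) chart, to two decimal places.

562.45

X̄ = (405 + 376 + 447 + 391 + 429 + 395 + 471 + 364 + 440 + 426) / 10 = 414.4000
Moving ranges: 29, 71, 56, 38, 34, 76, 107, 76, 14; M̄R̄ = 501.0000 / 9 = 55.6667
UCL = X̄ + 3·M̄R̄/d₂ = 414.4000 + 3 × 55.6667 / 1.128 = 562.4496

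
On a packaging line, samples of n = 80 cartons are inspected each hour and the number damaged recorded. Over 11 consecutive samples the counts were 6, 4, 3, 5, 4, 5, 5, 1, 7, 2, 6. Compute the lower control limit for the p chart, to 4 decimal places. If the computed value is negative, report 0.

p̄ = Σdᵢ / (k·n) = 48 / (11 × 80) = 0.05455
LCL = p̄ − 3·√(p̄(1−p̄)/n) = 0.05455 − 3 × 0.02539 = -0.02162 → 0 (negative, so LCL = 0)

0.0000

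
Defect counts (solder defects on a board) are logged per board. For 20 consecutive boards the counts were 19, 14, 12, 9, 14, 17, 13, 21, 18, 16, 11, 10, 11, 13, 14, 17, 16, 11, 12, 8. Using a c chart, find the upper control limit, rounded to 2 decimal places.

c̄ = (19 + 14 + 12 + 9 + 14 + 17 + 13 + 21 + 18 + 16 + 11 + 10 + 11 + 13 + 14 + 17 + 16 + 11 + 12 + 8) / 20 = 276 / 20 = 13.8000
UCL = c̄ + 3√c̄ = 13.8000 + 3 × √13.8000 = 13.8000 + 3 × 3.7148 = 24.9445

24.94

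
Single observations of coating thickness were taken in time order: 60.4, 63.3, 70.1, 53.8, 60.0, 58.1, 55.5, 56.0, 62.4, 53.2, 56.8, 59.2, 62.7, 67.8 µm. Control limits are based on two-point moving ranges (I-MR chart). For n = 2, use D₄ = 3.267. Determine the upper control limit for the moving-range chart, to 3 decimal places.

Moving ranges: 2.9, 6.8, 16.3, 6.2, 1.9, 2.6, 0.5, 6.4, 9.2, 3.6, 2.4, 3.5, 5.1; M̄R̄ = 67.4000 / 13 = 5.1846
UCL_MR = D₄·M̄R̄ = 3.267 × 5.1846 = 16.9381

16.938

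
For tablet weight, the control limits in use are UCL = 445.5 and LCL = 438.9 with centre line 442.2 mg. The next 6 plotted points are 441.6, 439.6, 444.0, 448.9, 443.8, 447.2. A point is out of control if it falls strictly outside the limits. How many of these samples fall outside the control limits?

2

Compare each point to [438.9, 445.5]: sample 4 = 448.9 > UCL; sample 6 = 447.2 > UCL.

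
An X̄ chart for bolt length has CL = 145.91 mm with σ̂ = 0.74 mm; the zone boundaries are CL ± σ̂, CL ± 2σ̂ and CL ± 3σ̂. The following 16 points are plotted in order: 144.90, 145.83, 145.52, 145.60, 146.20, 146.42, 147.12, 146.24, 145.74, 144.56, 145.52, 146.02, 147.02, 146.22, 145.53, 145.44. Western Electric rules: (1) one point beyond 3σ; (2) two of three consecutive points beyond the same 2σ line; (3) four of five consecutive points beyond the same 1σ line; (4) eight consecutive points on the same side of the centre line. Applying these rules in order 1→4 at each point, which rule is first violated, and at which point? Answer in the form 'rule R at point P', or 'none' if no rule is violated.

Zone of each point (C = within 1σ̂, B = 1σ̂–2σ̂, A = 2σ̂–3σ̂, * = beyond 3σ̂; sign = side of CL): 1:-B, 2:-C, 3:-C, 4:-C, 5:+C, 6:+C, 7:+B, 8:+C, 9:-C, 10:-B, 11:-C, 12:+C, 13:+B, 14:+C, 15:-C, 16:-C
No rule fires across all 16 points.

none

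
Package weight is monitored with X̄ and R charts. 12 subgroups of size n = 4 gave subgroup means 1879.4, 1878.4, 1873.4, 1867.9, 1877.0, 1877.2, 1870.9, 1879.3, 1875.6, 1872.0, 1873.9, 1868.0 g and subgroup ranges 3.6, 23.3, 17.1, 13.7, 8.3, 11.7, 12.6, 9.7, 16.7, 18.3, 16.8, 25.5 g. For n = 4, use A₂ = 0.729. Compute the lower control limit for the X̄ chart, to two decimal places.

1863.65

X̄̄ = (1879.4 + 1878.4 + 1873.4 + 1867.9 + 1877.0 + 1877.2 + 1870.9 + 1879.3 + 1875.6 + 1872.0 + 1873.9 + 1868.0) / 12 = 22493.0000 / 12 = 1874.4167
R̄ = (3.6 + 23.3 + 17.1 + 13.7 + 8.3 + 11.7 + 12.6 + 9.7 + 16.7 + 18.3 + 16.8 + 25.5) / 12 = 177.3000 / 12 = 14.7750
LCL = X̄̄ − A₂·R̄ = 1874.4167 − 0.729 × 14.7750 = 1863.6457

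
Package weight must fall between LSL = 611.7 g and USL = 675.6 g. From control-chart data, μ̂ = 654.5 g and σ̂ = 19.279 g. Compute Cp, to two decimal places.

Cp = (USL − LSL) / (6σ̂) = (675.6 − 611.7) / (6 × 19.279) = 63.9000 / 115.6740 = 0.5524

0.55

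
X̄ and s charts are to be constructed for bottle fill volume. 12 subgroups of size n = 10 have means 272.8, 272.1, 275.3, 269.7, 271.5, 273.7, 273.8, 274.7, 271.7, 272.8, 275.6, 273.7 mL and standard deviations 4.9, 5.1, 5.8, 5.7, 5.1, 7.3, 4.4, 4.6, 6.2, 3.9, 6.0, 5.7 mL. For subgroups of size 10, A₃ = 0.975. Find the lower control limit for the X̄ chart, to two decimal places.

X̄̄ = (272.8 + 272.1 + 275.3 + 269.7 + 271.5 + 273.7 + 273.8 + 274.7 + 271.7 + 272.8 + 275.6 + 273.7) / 12 = 273.1167
s̄ = (4.9 + 5.1 + 5.8 + 5.7 + 5.1 + 7.3 + 4.4 + 4.6 + 6.2 + 3.9 + 6.0 + 5.7) / 12 = 5.3917
LCL = X̄̄ − A₃·s̄ = 273.1167 − 0.975 × 5.3917 = 267.8598

267.86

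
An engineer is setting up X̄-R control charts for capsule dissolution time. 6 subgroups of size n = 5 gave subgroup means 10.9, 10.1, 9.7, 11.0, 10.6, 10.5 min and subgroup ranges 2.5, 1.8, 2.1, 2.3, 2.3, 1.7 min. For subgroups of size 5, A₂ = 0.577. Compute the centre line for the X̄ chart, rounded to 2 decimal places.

10.47

X̄̄ = (10.9 + 10.1 + 9.7 + 11.0 + 10.6 + 10.5) / 6 = 62.8000 / 6 = 10.4667
CL = X̄̄ = 10.4667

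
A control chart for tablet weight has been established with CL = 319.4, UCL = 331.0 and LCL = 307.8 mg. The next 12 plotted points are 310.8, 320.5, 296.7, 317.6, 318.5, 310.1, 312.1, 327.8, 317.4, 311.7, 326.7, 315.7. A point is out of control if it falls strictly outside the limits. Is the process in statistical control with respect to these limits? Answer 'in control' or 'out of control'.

Compare each point to [307.8, 331.0]: sample 3 = 296.7 < LCL.

out of control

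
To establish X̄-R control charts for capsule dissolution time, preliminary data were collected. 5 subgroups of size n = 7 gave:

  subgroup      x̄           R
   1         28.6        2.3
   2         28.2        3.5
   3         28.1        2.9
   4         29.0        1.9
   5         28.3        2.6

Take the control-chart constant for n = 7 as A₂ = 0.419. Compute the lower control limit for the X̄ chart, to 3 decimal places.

X̄̄ = (28.6 + 28.2 + 28.1 + 29.0 + 28.3) / 5 = 142.2000 / 5 = 28.4400
R̄ = (2.3 + 3.5 + 2.9 + 1.9 + 2.6) / 5 = 13.2000 / 5 = 2.6400
LCL = X̄̄ − A₂·R̄ = 28.4400 − 0.419 × 2.6400 = 27.3338

27.334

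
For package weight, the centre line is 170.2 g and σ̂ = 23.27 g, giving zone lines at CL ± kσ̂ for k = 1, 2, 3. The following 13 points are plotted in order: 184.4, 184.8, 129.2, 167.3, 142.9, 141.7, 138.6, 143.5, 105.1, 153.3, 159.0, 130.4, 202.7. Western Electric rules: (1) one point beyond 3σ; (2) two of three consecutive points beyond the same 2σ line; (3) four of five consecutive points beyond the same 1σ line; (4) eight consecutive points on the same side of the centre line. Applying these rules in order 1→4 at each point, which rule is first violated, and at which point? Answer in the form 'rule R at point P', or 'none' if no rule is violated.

rule 3 at point 7

Zone of each point (C = within 1σ̂, B = 1σ̂–2σ̂, A = 2σ̂–3σ̂, * = beyond 3σ̂; sign = side of CL): 1:+C, 2:+C, 3:-B, 4:-C, 5:-B, 6:-B, 7:-B, 8:-B, 9:-A, 10:-C, 11:-C, 12:-B, 13:+B
Rule 3 (four of five consecutive points beyond the same 1σ limit) is satisfied at point 7.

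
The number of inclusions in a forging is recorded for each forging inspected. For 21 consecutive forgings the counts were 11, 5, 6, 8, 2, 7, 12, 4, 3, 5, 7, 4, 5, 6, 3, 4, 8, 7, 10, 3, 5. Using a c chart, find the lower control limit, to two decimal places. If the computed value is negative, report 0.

0.00

c̄ = (11 + 5 + 6 + 8 + 2 + 7 + 12 + 4 + 3 + 5 + 7 + 4 + 5 + 6 + 3 + 4 + 8 + 7 + 10 + 3 + 5) / 21 = 125 / 21 = 5.9524
LCL = c̄ − 3√c̄ = 5.9524 − 3 × 2.4398 = -1.3669 → 0 (cannot be negative)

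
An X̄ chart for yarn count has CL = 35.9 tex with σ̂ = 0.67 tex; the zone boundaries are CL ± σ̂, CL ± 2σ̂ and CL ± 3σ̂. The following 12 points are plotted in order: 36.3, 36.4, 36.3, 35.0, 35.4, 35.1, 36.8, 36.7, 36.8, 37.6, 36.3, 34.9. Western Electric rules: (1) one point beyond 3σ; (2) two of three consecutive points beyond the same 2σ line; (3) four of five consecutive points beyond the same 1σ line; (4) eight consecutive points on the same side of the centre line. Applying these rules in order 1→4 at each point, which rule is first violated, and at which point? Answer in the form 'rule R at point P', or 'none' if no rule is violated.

Zone of each point (C = within 1σ̂, B = 1σ̂–2σ̂, A = 2σ̂–3σ̂, * = beyond 3σ̂; sign = side of CL): 1:+C, 2:+C, 3:+C, 4:-B, 5:-C, 6:-B, 7:+B, 8:+B, 9:+B, 10:+A, 11:+C, 12:-B
Rule 3 (four of five consecutive points beyond the same 1σ limit) is satisfied at point 10.

rule 3 at point 10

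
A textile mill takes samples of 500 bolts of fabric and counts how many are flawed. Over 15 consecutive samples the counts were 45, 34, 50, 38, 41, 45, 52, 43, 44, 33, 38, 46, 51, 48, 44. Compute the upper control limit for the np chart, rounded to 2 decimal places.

p̄ = Σdᵢ / (k·n) = 652 / (15 × 500) = 0.08693
UCL = np̄ + 3·√(np̄(1−p̄)) = 43.4667 + 3 × √(43.4667×0.91307) = 43.4667 + 3 × 6.2998 = 62.3662

62.37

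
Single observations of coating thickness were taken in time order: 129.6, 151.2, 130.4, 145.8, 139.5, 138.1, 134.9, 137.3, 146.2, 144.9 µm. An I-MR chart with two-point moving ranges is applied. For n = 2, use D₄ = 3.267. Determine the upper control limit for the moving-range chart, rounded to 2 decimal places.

29.51

Moving ranges: 21.6, 20.8, 15.4, 6.3, 1.4, 3.2, 2.4, 8.9, 1.3; M̄R̄ = 81.3000 / 9 = 9.0333
UCL_MR = D₄·M̄R̄ = 3.267 × 9.0333 = 29.5119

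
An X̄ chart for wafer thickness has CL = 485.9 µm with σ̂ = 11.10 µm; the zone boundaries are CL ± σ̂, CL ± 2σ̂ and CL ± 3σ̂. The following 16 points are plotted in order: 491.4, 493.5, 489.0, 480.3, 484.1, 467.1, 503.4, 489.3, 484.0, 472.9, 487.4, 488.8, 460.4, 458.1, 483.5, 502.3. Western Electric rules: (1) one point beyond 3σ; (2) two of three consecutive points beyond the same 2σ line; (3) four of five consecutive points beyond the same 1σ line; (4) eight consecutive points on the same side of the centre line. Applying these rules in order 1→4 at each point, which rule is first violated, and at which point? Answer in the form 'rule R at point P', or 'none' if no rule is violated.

Zone of each point (C = within 1σ̂, B = 1σ̂–2σ̂, A = 2σ̂–3σ̂, * = beyond 3σ̂; sign = side of CL): 1:+C, 2:+C, 3:+C, 4:-C, 5:-C, 6:-B, 7:+B, 8:+C, 9:-C, 10:-B, 11:+C, 12:+C, 13:-A, 14:-A, 15:-C, 16:+B
Rule 2 (two of three consecutive points beyond the same 2σ limit) is satisfied at point 14.

rule 2 at point 14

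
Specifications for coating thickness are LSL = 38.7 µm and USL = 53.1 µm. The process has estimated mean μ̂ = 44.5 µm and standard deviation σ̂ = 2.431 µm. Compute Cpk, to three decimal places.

0.795

Cpu = (USL − μ̂) / (3σ̂) = (53.1 − 44.5) / (3 × 2.431) = 1.1792; Cpl = (μ̂ − LSL) / (3σ̂) = (44.5 − 38.7) / (3 × 2.431) = 0.7953; Cpk = min(Cpu, Cpl) = 0.7953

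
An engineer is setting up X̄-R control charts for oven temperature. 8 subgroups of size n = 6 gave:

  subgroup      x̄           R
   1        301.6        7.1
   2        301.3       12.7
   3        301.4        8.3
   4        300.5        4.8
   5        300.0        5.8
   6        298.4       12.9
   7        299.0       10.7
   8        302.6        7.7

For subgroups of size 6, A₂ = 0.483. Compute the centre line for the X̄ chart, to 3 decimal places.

300.600

X̄̄ = (301.6 + 301.3 + 301.4 + 300.5 + 300.0 + 298.4 + 299.0 + 302.6) / 8 = 2404.8000 / 8 = 300.6000
CL = X̄̄ = 300.6000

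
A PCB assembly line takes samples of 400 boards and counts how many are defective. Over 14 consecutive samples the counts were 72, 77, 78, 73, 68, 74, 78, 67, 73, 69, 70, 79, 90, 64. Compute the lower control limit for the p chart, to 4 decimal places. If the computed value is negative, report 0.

p̄ = Σdᵢ / (k·n) = 1032 / (14 × 400) = 0.18429
LCL = p̄ − 3·√(p̄(1−p̄)/n) = 0.18429 − 3 × 0.01939 = 0.12613

0.1261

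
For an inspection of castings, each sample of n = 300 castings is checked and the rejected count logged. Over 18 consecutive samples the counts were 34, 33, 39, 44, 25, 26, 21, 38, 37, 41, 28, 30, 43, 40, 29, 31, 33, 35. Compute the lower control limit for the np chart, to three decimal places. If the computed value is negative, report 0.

17.309

p̄ = Σdᵢ / (k·n) = 607 / (18 × 300) = 0.11241
LCL = np̄ − 3·√(np̄(1−p̄)) = 33.7222 − 3 × 5.4710 = 17.3093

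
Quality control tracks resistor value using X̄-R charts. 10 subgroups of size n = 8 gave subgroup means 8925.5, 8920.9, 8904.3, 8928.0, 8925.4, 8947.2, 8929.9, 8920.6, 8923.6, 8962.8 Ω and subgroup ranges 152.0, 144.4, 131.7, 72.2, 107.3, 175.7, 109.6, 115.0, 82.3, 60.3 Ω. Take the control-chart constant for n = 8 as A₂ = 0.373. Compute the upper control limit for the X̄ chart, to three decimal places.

8971.734

X̄̄ = (8925.5 + 8920.9 + 8904.3 + 8928.0 + 8925.4 + 8947.2 + 8929.9 + 8920.6 + 8923.6 + 8962.8) / 10 = 89288.2000 / 10 = 8928.8200
R̄ = (152.0 + 144.4 + 131.7 + 72.2 + 107.3 + 175.7 + 109.6 + 115.0 + 82.3 + 60.3) / 10 = 1150.5000 / 10 = 115.0500
UCL = X̄̄ + A₂·R̄ = 8928.8200 + 0.373 × 115.0500 = 8971.7337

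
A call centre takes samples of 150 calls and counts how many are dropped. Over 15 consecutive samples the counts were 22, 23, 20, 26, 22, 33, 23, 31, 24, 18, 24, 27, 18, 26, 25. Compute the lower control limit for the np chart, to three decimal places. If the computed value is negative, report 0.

10.633

p̄ = Σdᵢ / (k·n) = 362 / (15 × 150) = 0.16089
LCL = np̄ − 3·√(np̄(1−p̄)) = 24.1333 − 3 × 4.5001 = 10.6332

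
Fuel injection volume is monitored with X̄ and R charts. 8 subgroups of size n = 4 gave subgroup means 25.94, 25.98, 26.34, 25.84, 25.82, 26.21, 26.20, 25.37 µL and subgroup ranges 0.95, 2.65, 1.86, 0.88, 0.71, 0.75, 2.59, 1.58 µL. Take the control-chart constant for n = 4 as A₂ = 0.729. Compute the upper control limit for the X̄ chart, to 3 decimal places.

27.053

X̄̄ = (25.94 + 25.98 + 26.34 + 25.84 + 25.82 + 26.21 + 26.20 + 25.37) / 8 = 207.7000 / 8 = 25.9625
R̄ = (0.95 + 2.65 + 1.86 + 0.88 + 0.71 + 0.75 + 2.59 + 1.58) / 8 = 11.9700 / 8 = 1.4963
UCL = X̄̄ + A₂·R̄ = 25.9625 + 0.729 × 1.4963 = 27.0533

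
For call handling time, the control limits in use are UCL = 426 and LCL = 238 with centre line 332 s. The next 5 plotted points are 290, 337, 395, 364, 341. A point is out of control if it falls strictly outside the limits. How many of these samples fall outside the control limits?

0

All 5 points lie within [238, 426].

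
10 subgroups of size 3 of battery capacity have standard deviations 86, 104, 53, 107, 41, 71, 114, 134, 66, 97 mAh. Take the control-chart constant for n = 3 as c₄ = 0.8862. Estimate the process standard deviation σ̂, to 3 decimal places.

s̄ = (86 + 104 + 53 + 107 + 41 + 71 + 114 + 134 + 66 + 97) / 10 = 87.3000
σ̂ = s̄ / c₄ = 87.3000 / 0.8862 = 98.5105

98.510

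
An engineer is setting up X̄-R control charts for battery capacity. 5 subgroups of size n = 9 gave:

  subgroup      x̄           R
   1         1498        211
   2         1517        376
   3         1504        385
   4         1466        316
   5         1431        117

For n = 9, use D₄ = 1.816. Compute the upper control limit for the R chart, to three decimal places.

R̄ = (211 + 376 + 385 + 316 + 117) / 5 = 1405.0000 / 5 = 281.0000
UCL_R = D₄·R̄ = 1.816 × 281.0000 = 510.2960

510.296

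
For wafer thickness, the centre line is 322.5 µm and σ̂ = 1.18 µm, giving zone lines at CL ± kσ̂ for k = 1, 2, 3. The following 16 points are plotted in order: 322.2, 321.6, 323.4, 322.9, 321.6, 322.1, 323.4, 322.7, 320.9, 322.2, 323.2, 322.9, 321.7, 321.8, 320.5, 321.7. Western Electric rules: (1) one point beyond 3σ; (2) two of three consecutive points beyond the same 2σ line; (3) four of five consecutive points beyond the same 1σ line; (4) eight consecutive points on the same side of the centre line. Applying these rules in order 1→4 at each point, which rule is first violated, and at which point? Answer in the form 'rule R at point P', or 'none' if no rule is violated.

none

Zone of each point (C = within 1σ̂, B = 1σ̂–2σ̂, A = 2σ̂–3σ̂, * = beyond 3σ̂; sign = side of CL): 1:-C, 2:-C, 3:+C, 4:+C, 5:-C, 6:-C, 7:+C, 8:+C, 9:-B, 10:-C, 11:+C, 12:+C, 13:-C, 14:-C, 15:-B, 16:-C
No rule fires across all 16 points.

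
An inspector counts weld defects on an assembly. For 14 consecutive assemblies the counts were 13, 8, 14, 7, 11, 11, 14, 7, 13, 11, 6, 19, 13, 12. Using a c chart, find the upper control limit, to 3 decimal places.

c̄ = (13 + 8 + 14 + 7 + 11 + 11 + 14 + 7 + 13 + 11 + 6 + 19 + 13 + 12) / 14 = 159 / 14 = 11.3571
UCL = c̄ + 3√c̄ = 11.3571 + 3 × √11.3571 = 11.3571 + 3 × 3.3700 = 21.4673

21.467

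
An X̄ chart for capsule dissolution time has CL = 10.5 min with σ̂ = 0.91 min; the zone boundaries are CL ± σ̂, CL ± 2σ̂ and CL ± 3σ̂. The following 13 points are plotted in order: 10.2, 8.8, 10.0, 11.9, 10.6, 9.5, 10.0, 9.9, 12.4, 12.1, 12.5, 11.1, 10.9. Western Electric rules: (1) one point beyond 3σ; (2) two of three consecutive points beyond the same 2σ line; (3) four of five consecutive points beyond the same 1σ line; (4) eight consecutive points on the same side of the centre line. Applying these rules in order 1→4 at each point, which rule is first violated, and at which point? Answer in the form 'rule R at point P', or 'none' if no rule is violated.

rule 2 at point 11

Zone of each point (C = within 1σ̂, B = 1σ̂–2σ̂, A = 2σ̂–3σ̂, * = beyond 3σ̂; sign = side of CL): 1:-C, 2:-B, 3:-C, 4:+B, 5:+C, 6:-B, 7:-C, 8:-C, 9:+A, 10:+B, 11:+A, 12:+C, 13:+C
Rule 2 (two of three consecutive points beyond the same 2σ limit) is satisfied at point 11.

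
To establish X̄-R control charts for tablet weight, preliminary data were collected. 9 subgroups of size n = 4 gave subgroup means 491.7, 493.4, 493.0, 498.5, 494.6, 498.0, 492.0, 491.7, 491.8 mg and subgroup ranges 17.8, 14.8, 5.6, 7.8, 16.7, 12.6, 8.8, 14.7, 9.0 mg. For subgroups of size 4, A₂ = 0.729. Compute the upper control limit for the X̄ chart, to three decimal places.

502.587

X̄̄ = (491.7 + 493.4 + 493.0 + 498.5 + 494.6 + 498.0 + 492.0 + 491.7 + 491.8) / 9 = 4444.7000 / 9 = 493.8556
R̄ = (17.8 + 14.8 + 5.6 + 7.8 + 16.7 + 12.6 + 8.8 + 14.7 + 9.0) / 9 = 107.8000 / 9 = 11.9778
UCL = X̄̄ + A₂·R̄ = 493.8556 + 0.729 × 11.9778 = 502.5874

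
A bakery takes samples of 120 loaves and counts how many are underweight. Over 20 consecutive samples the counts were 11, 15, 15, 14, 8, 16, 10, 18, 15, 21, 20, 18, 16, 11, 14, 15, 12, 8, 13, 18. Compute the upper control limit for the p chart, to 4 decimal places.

0.2090

p̄ = Σdᵢ / (k·n) = 288 / (20 × 120) = 0.12000
UCL = p̄ + 3·√(p̄(1−p̄)/n) = 0.12000 + 3 × √(0.12000×0.88000/120) = 0.12000 + 3 × 0.02966 = 0.20899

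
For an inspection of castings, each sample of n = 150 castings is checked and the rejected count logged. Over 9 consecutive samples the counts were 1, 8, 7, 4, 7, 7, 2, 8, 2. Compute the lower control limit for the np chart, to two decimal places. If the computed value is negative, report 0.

p̄ = Σdᵢ / (k·n) = 46 / (9 × 150) = 0.03407
LCL = np̄ − 3·√(np̄(1−p̄)) = 5.1111 − 3 × 2.2219 = -1.5547 → 0 (negative, so LCL = 0)

0.00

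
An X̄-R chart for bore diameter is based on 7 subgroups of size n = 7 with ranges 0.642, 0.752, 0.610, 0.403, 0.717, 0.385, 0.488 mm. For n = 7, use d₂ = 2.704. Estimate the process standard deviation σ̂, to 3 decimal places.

R̄ = (0.642 + 0.752 + 0.610 + 0.403 + 0.717 + 0.385 + 0.488) / 7 = 0.5710
σ̂ = R̄ / d₂ = 0.5710 / 2.704 = 0.2112

0.211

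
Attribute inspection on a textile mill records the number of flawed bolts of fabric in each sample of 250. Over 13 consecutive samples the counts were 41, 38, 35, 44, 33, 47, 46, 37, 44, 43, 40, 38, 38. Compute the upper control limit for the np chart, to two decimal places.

57.75

p̄ = Σdᵢ / (k·n) = 524 / (13 × 250) = 0.16123
UCL = np̄ + 3·√(np̄(1−p̄)) = 40.3077 + 3 × √(40.3077×0.83877) = 40.3077 + 3 × 5.8145 = 57.7513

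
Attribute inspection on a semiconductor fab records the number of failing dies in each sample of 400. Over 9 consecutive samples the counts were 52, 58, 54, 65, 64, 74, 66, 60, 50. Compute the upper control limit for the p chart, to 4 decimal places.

p̄ = Σdᵢ / (k·n) = 543 / (9 × 400) = 0.15083
UCL = p̄ + 3·√(p̄(1−p̄)/n) = 0.15083 + 3 × √(0.15083×0.84917/400) = 0.15083 + 3 × 0.01789 = 0.20452

0.2045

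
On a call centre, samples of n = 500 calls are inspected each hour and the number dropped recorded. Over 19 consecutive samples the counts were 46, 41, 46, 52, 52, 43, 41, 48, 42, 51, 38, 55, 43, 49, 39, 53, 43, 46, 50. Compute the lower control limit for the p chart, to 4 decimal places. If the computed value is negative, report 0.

0.0536

p̄ = Σdᵢ / (k·n) = 878 / (19 × 500) = 0.09242
LCL = p̄ − 3·√(p̄(1−p̄)/n) = 0.09242 − 3 × 0.01295 = 0.05356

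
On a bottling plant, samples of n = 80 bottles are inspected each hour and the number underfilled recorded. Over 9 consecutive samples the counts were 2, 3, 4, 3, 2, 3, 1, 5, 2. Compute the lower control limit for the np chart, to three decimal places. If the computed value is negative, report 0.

0.000

p̄ = Σdᵢ / (k·n) = 25 / (9 × 80) = 0.03472
LCL = np̄ − 3·√(np̄(1−p̄)) = 2.7778 − 3 × 1.6375 = -2.1346 → 0 (negative, so LCL = 0)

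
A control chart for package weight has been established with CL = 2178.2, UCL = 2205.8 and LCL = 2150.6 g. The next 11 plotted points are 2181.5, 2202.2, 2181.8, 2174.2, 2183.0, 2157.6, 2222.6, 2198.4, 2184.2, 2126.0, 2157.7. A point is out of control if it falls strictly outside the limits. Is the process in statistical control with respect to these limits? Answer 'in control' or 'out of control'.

Compare each point to [2150.6, 2205.8]: sample 7 = 2222.6 > UCL; sample 10 = 2126.0 < LCL.

out of control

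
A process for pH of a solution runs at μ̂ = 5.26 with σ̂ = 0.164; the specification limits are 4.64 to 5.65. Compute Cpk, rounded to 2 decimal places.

Cpu = (USL − μ̂) / (3σ̂) = (5.65 − 5.26) / (3 × 0.164) = 0.7927; Cpl = (μ̂ − LSL) / (3σ̂) = (5.26 − 4.64) / (3 × 0.164) = 1.2602; Cpk = min(Cpu, Cpl) = 0.7927

0.79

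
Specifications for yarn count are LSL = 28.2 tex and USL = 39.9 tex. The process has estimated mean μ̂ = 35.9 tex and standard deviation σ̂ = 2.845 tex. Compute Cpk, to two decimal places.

0.47

Cpu = (USL − μ̂) / (3σ̂) = (39.9 − 35.9) / (3 × 2.845) = 0.4687; Cpl = (μ̂ − LSL) / (3σ̂) = (35.9 − 28.2) / (3 × 2.845) = 0.9022; Cpk = min(Cpu, Cpl) = 0.4687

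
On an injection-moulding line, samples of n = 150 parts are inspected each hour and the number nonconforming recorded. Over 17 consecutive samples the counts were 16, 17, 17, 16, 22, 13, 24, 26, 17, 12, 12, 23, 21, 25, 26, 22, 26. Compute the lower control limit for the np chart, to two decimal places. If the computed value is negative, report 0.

p̄ = Σdᵢ / (k·n) = 335 / (17 × 150) = 0.13137
LCL = np̄ − 3·√(np̄(1−p̄)) = 19.7059 − 3 × 4.1373 = 7.2940

7.29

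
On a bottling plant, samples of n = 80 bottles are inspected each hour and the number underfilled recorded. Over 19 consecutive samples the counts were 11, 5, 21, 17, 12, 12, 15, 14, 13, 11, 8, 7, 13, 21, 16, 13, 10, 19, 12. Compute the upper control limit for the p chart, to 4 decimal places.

p̄ = Σdᵢ / (k·n) = 250 / (19 × 80) = 0.16447
UCL = p̄ + 3·√(p̄(1−p̄)/n) = 0.16447 + 3 × √(0.16447×0.83553/80) = 0.16447 + 3 × 0.04145 = 0.28881

0.2888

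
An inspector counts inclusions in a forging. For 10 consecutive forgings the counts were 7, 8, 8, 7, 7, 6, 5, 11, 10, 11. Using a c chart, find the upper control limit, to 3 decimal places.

c̄ = (7 + 8 + 8 + 7 + 7 + 6 + 5 + 11 + 10 + 11) / 10 = 80 / 10 = 8.0000
UCL = c̄ + 3√c̄ = 8.0000 + 3 × √8.0000 = 8.0000 + 3 × 2.8284 = 16.4853

16.485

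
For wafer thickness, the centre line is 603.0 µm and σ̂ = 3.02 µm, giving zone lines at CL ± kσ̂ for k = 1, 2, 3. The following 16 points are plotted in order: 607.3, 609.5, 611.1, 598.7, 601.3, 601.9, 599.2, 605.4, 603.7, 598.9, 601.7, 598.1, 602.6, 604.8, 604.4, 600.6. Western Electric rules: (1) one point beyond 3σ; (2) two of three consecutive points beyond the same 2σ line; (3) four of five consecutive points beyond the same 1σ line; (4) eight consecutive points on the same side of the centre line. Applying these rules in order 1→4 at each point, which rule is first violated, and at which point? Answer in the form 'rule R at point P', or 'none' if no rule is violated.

Zone of each point (C = within 1σ̂, B = 1σ̂–2σ̂, A = 2σ̂–3σ̂, * = beyond 3σ̂; sign = side of CL): 1:+B, 2:+A, 3:+A, 4:-B, 5:-C, 6:-C, 7:-B, 8:+C, 9:+C, 10:-B, 11:-C, 12:-B, 13:-C, 14:+C, 15:+C, 16:-C
Rule 2 (two of three consecutive points beyond the same 2σ limit) is satisfied at point 3.

rule 2 at point 3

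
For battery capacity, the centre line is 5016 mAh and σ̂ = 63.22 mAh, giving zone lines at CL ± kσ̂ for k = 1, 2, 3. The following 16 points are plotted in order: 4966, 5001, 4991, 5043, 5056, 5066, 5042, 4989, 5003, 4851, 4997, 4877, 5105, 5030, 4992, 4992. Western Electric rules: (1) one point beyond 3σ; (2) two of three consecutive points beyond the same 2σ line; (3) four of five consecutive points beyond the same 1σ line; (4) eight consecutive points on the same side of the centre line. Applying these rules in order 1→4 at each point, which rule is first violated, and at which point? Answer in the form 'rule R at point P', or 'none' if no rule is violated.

rule 2 at point 12

Zone of each point (C = within 1σ̂, B = 1σ̂–2σ̂, A = 2σ̂–3σ̂, * = beyond 3σ̂; sign = side of CL): 1:-C, 2:-C, 3:-C, 4:+C, 5:+C, 6:+C, 7:+C, 8:-C, 9:-C, 10:-A, 11:-C, 12:-A, 13:+B, 14:+C, 15:-C, 16:-C
Rule 2 (two of three consecutive points beyond the same 2σ limit) is satisfied at point 12.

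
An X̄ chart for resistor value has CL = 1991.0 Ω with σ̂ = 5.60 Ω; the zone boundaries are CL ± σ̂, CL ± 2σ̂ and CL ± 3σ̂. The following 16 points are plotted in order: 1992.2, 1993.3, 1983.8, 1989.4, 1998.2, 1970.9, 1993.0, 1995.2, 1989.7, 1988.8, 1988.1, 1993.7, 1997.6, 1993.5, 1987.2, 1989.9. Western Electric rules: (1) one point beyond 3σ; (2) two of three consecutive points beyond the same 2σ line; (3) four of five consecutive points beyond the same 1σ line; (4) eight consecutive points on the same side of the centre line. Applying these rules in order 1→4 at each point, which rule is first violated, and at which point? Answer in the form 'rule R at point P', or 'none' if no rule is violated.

rule 1 at point 6

Zone of each point (C = within 1σ̂, B = 1σ̂–2σ̂, A = 2σ̂–3σ̂, * = beyond 3σ̂; sign = side of CL): 1:+C, 2:+C, 3:-B, 4:-C, 5:+B, 6:-*, 7:+C, 8:+C, 9:-C, 10:-C, 11:-C, 12:+C, 13:+B, 14:+C, 15:-C, 16:-C
Rule 1 (one point beyond the 3σ limits) is satisfied at point 6.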